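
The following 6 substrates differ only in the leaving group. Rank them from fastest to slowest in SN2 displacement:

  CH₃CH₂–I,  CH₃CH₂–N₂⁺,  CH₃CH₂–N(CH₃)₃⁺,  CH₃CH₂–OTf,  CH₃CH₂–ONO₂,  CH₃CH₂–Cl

CH₃CH₂–N₂⁺ > CH₃CH₂–OTf > CH₃CH₂–I > CH₃CH₂–Cl > CH₃CH₂–ONO₂ > CH₃CH₂–N(CH₃)₃⁺

Identical carbon frameworks mean the comparison reduces to leaving-group quality.
Rank by basicity of the departing species: weakest base leaves most easily.
CH₃CH₂–N₂⁺ loses N₂: no meaningful conjugate acid; N₂ departs as an exceptionally stable neutral molecule
CH₃CH₂–OTf loses OTf⁻: pKₐ(CF₃SO₃H (triflic acid)) ≈ -14
CH₃CH₂–I loses I⁻: pKₐ(HI) ≈ -10
CH₃CH₂–Cl loses Cl⁻: pKₐ(HCl) ≈ -7
CH₃CH₂–ONO₂ loses NO₃⁻: pKₐ(HNO₃) ≈ -1.3
CH₃CH₂–N(CH₃)₃⁺ loses NR'₃: pKₐ(R'₃NH⁺) ≈ 10.7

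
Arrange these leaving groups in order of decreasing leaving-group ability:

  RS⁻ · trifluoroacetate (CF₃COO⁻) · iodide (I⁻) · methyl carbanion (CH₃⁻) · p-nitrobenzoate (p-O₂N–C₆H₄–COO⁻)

iodide (I⁻) > trifluoroacetate (CF₃COO⁻) > p-nitrobenzoate (p-O₂N–C₆H₄–COO⁻) > RS⁻ > methyl carbanion (CH₃⁻)

Rank by basicity of the departing species: weakest base leaves most easily.
iodide (I⁻): pKₐ(HI) ≈ -10 — large, highly polarisable; very weak base
trifluoroacetate (CF₃COO⁻): pKₐ(CF₃COOH) ≈ 0.2 — strongly electron-withdrawing CF₃ stabilises the carboxylate
p-nitrobenzoate (p-O₂N–C₆H₄–COO⁻): pKₐ(p-nitrobenzoic acid) ≈ 3.4 — electron-withdrawing nitro group stabilises the carboxylate
RS⁻: pKₐ(RSH (a thiol)) ≈ 10.5
methyl carbanion (CH₃⁻): pKₐ(CH₄) ≈ 48 — unstabilised carbanion; the worst conceivable leaving group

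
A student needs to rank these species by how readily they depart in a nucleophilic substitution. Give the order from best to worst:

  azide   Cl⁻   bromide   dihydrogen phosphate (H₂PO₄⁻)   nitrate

bromide > Cl⁻ > nitrate > dihydrogen phosphate (H₂PO₄⁻) > azide

Rank by basicity of the departing species: weakest base leaves most easily.
bromide: pKₐ(HBr) ≈ -9
Cl⁻: pKₐ(HCl) ≈ -7
nitrate: pKₐ(HNO₃) ≈ -1.3
dihydrogen phosphate (H₂PO₄⁻): pKₐ(H₃PO₄) ≈ 2.1
azide: pKₐ(HN₃) ≈ 4.7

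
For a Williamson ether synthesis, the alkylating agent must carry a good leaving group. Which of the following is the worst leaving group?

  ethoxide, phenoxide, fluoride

The more stable X⁻ (or X) is on its own — i.e. the weaker a base it is — the better a leaving group it makes.
fluoride: pKₐ(HF) ≈ 3.2
phenoxide: pKₐ(C₆H₅OH (phenol)) ≈ 10
ethoxide: pKₐ(CH₃CH₂OH) ≈ 16

ethoxide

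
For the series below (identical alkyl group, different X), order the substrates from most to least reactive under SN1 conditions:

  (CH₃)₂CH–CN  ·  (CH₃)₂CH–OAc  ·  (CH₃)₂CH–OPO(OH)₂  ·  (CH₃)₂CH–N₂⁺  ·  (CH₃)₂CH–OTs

(CH₃)₂CH–N₂⁺ > (CH₃)₂CH–OTs > (CH₃)₂CH–OPO(OH)₂ > (CH₃)₂CH–OAc > (CH₃)₂CH–CN

Identical carbon frameworks mean the comparison reduces to leaving-group quality.
Leaving-group ability tracks the stability of the departed species; conjugate-acid pKₐ is the usual yardstick (lower pKₐ → better LG).
(CH₃)₂CH–N₂⁺ loses N₂: no meaningful conjugate acid; N₂ departs as an exceptionally stable neutral molecule
(CH₃)₂CH–OTs loses OTs⁻: pKₐ(p-CH₃C₆H₄SO₃H (TsOH)) ≈ -2.8
(CH₃)₂CH–OPO(OH)₂ loses H₂PO₄⁻: pKₐ(H₃PO₄) ≈ 2.1
(CH₃)₂CH–OAc loses AcO⁻: pKₐ(CH₃COOH) ≈ 4.8
(CH₃)₂CH–CN loses CN⁻: pKₐ(HCN) ≈ 9.2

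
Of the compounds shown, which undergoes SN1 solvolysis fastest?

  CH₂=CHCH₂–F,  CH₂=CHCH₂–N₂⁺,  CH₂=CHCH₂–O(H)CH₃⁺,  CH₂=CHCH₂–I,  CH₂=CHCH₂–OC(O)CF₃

CH₂=CHCH₂–N₂⁺

Identical carbon frameworks mean the comparison reduces to leaving-group quality.
Rank by basicity of the departing species: weakest base leaves most easily.
CH₂=CHCH₂–N₂⁺ loses N₂: no meaningful conjugate acid; N₂ departs as an exceptionally stable neutral molecule
CH₂=CHCH₂–I loses I⁻: pKₐ(HI) ≈ -10
CH₂=CHCH₂–O(H)CH₃⁺ loses R'OH: pKₐ(R'OH₂⁺) ≈ -2.4
CH₂=CHCH₂–OC(O)CF₃ loses CF₃COO⁻: pKₐ(CF₃COOH) ≈ 0.2
CH₂=CHCH₂–F loses F⁻: pKₐ(HF) ≈ 3.2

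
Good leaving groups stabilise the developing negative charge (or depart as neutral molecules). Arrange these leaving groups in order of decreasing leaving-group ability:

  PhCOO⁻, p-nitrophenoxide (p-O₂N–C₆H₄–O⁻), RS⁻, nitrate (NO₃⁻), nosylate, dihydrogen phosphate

nosylate > nitrate (NO₃⁻) > dihydrogen phosphate > PhCOO⁻ > p-nitrophenoxide (p-O₂N–C₆H₄–O⁻) > RS⁻

Rank by basicity of the departing species: weakest base leaves most easily.
nosylate: pKₐ(p-O₂NC₆H₄SO₃H) ≈ -3.5
nitrate (NO₃⁻): pKₐ(HNO₃) ≈ -1.3
dihydrogen phosphate: pKₐ(H₃PO₄) ≈ 2.1
PhCOO⁻: pKₐ(C₆H₅COOH) ≈ 4.2
p-nitrophenoxide (p-O₂N–C₆H₄–O⁻): pKₐ(p-nitrophenol) ≈ 7.2
RS⁻: pKₐ(RSH (a thiol)) ≈ 10.5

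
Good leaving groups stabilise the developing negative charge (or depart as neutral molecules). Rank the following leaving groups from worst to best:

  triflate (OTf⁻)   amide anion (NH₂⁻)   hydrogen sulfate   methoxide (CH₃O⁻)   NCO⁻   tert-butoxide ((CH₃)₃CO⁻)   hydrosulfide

amide anion (NH₂⁻) < tert-butoxide ((CH₃)₃CO⁻) < methoxide (CH₃O⁻) < hydrosulfide < NCO⁻ < hydrogen sulfate < triflate (OTf⁻)

Rank by basicity of the departing species: weakest base leaves most easily.
triflate (OTf⁻): pKₐ(CF₃SO₃H (triflic acid)) ≈ -14 — charge spread over three oxygens and a CF₃ group; the premier leaving group in synthesis
hydrogen sulfate: pKₐ(H₂SO₄) ≈ -3 — conjugate base of a strong mineral acid
NCO⁻: pKₐ(HOCN) ≈ 3.5 — resonance between N and O
hydrosulfide: pKₐ(H₂S) ≈ 7
methoxide (CH₃O⁻): pKₐ(CH₃OH) ≈ 15.5
tert-butoxide ((CH₃)₃CO⁻): pKₐ(t-BuOH) ≈ 18 — bulky, strongly basic alkoxide
amide anion (NH₂⁻): pKₐ(NH₃) ≈ 38
The question asks for worst first, so the sequence is read in increasing leaving-group ability.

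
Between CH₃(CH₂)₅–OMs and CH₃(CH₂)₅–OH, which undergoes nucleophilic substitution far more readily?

From CH₃(CH₂)₅–OH the departing group would be OH⁻ (pKₐ(H₂O) ≈ 15.7). Strong base; essentially never leaves without prior activation.
From CH₃(CH₂)₅–OMs the leaving group is OMs⁻ (pKₐ(CH₃SO₃H (MsOH)) ≈ -1.9). Resonance-delocalised alkanesulfonate.
(In practice CH₃(CH₂)₅–OMs is made from CH₃(CH₂)₅–OH by treatment with MsCl / Et₃N, converting the hydroxyl into a mesylate.)

CH₃(CH₂)₅–OMs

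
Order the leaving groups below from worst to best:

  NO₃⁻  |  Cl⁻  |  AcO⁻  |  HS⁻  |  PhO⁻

Rank by basicity of the departing species: weakest base leaves most easily.
Cl⁻: pKₐ(HCl) ≈ -7
NO₃⁻: pKₐ(HNO₃) ≈ -1.3 — resonance-delocalised over three oxygens
AcO⁻: pKₐ(CH₃COOH) ≈ 4.8 — resonance-stabilised but still a weak base
HS⁻: pKₐ(H₂S) ≈ 7 — larger and more polarisable than the oxygen analogue
PhO⁻: pKₐ(C₆H₅OH (phenol)) ≈ 10
Listed from poorest to best leaving group as asked.

PhO⁻ < HS⁻ < AcO⁻ < NO₃⁻ < Cl⁻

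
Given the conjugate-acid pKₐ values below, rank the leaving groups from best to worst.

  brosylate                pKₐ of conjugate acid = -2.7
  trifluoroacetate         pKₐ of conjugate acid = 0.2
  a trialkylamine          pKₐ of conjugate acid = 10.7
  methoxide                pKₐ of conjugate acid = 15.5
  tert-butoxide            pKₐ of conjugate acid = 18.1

brosylate > trifluoroacetate > a trialkylamine > methoxide > tert-butoxide

Lower conjugate-acid pKₐ ⇒ weaker base ⇒ better leaving group.
Sorting by the given values: brosylate (-2.7), trifluoroacetate (0.2), a trialkylamine (10.7), methoxide (15.5), tert-butoxide (18.1).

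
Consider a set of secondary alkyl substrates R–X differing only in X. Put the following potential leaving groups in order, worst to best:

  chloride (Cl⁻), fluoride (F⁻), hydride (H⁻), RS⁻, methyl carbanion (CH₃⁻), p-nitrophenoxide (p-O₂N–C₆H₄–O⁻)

methyl carbanion (CH₃⁻) < hydride (H⁻) < RS⁻ < p-nitrophenoxide (p-O₂N–C₆H₄–O⁻) < fluoride (F⁻) < chloride (Cl⁻)

chloride (Cl⁻): pKₐ(HCl) ≈ -7 — moderately weak base
fluoride (F⁻): pKₐ(HF) ≈ 3.2 — small and strongly basic; the poor halide leaving group
p-nitrophenoxide (p-O₂N–C₆H₄–O⁻): pKₐ(p-nitrophenol) ≈ 7.2
RS⁻: pKₐ(RSH (a thiol)) ≈ 10.5
hydride (H⁻): pKₐ(H₂) ≈ 36 — extremely strong base; leaves only in special hydride-transfer contexts
methyl carbanion (CH₃⁻): pKₐ(CH₄) ≈ 48 — unstabilised carbanion; the worst conceivable leaving group
Reversing gives the worst-to-best order requested.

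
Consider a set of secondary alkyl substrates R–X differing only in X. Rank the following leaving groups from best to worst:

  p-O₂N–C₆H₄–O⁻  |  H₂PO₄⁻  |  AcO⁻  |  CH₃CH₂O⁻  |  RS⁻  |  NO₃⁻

NO₃⁻: pKₐ(HNO₃) ≈ -1.3
H₂PO₄⁻: pKₐ(H₃PO₄) ≈ 2.1
AcO⁻: pKₐ(CH₃COOH) ≈ 4.8
p-O₂N–C₆H₄–O⁻: pKₐ(p-nitrophenol) ≈ 7.2
RS⁻: pKₐ(RSH (a thiol)) ≈ 10.5
CH₃CH₂O⁻: pKₐ(CH₃CH₂OH) ≈ 16

NO₃⁻ > H₂PO₄⁻ > AcO⁻ > p-O₂N–C₆H₄–O⁻ > RS⁻ > CH₃CH₂O⁻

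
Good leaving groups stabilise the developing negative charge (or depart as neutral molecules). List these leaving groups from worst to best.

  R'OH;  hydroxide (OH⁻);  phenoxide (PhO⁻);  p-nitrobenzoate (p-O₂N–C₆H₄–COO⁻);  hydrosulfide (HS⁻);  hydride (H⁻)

Rank by basicity of the departing species: weakest base leaves most easily.
R'OH: pKₐ(R'OH₂⁺) ≈ -2.4
p-nitrobenzoate (p-O₂N–C₆H₄–COO⁻): pKₐ(p-nitrobenzoic acid) ≈ 3.4 — electron-withdrawing nitro group stabilises the carboxylate
hydrosulfide (HS⁻): pKₐ(H₂S) ≈ 7
phenoxide (PhO⁻): pKₐ(C₆H₅OH (phenol)) ≈ 10
hydroxide (OH⁻): pKₐ(H₂O) ≈ 15.7
hydride (H⁻): pKₐ(H₂) ≈ 36 — extremely strong base; leaves only in special hydride-transfer contexts
Listed from poorest to best leaving group as asked.

hydride (H⁻) < hydroxide (OH⁻) < phenoxide (PhO⁻) < hydrosulfide (HS⁻) < p-nitrobenzoate (p-O₂N–C₆H₄–COO⁻) < R'OH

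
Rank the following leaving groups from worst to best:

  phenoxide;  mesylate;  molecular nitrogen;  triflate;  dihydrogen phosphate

molecular nitrogen: no meaningful conjugate acid; N₂ departs as an exceptionally stable neutral molecule
triflate: pKₐ(CF₃SO₃H (triflic acid)) ≈ -14 — charge spread over three oxygens and a CF₃ group; the premier leaving group in synthesis
mesylate: pKₐ(CH₃SO₃H (MsOH)) ≈ -1.9 — resonance-delocalised alkanesulfonate
dihydrogen phosphate: pKₐ(H₃PO₄) ≈ 2.1 — moderate base; biological leaving group after further activation
phenoxide: pKₐ(C₆H₅OH (phenol)) ≈ 10 — resonance into the ring helps, but still a poor LG
Reversing gives the worst-to-best order requested.

phenoxide < dihydrogen phosphate < mesylate < triflate < molecular nitrogen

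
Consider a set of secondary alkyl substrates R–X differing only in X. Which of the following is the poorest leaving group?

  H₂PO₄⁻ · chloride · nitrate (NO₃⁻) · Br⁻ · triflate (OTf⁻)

H₂PO₄⁻

The more stable X⁻ (or X) is on its own — i.e. the weaker a base it is — the better a leaving group it makes.
triflate (OTf⁻): pKₐ(CF₃SO₃H (triflic acid)) ≈ -14
Br⁻: pKₐ(HBr) ≈ -9
chloride: pKₐ(HCl) ≈ -7
nitrate (NO₃⁻): pKₐ(HNO₃) ≈ -1.3
H₂PO₄⁻: pKₐ(H₃PO₄) ≈ 2.1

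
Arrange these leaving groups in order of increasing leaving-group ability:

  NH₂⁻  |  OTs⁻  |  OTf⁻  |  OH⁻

The more stable X⁻ (or X) is on its own — i.e. the weaker a base it is — the better a leaving group it makes.
OTf⁻: pKₐ(CF₃SO₃H (triflic acid)) ≈ -14 — charge spread over three oxygens and a CF₃ group; the premier leaving group in synthesis
OTs⁻: pKₐ(p-CH₃C₆H₄SO₃H (TsOH)) ≈ -2.8 — resonance-delocalised arenesulfonate
OH⁻: pKₐ(H₂O) ≈ 15.7 — strong base; essentially never leaves without prior activation
NH₂⁻: pKₐ(NH₃) ≈ 38 — extremely strong base; never a leaving group
The question asks for worst first, so the sequence is read in increasing leaving-group ability.

NH₂⁻ < OH⁻ < OTs⁻ < OTf⁻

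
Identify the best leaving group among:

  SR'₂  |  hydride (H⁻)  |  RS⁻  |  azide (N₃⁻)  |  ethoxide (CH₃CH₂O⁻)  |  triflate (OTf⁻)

triflate (OTf⁻)

A good leaving group is a weak base: the lower the pKₐ of its conjugate acid, the more readily it departs.
triflate (OTf⁻): pKₐ(CF₃SO₃H (triflic acid)) ≈ -14
SR'₂: pKₐ(R'₂SH⁺) ≈ -7
azide (N₃⁻): pKₐ(HN₃) ≈ 4.7
RS⁻: pKₐ(RSH (a thiol)) ≈ 10.5
ethoxide (CH₃CH₂O⁻): pKₐ(CH₃CH₂OH) ≈ 16
hydride (H⁻): pKₐ(H₂) ≈ 36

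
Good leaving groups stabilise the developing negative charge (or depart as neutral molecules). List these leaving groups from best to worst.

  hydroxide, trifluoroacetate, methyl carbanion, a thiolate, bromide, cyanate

Rank by basicity of the departing species: weakest base leaves most easily.
bromide: pKₐ(HBr) ≈ -9
trifluoroacetate: pKₐ(CF₃COOH) ≈ 0.2
cyanate: pKₐ(HOCN) ≈ 3.5
a thiolate: pKₐ(RSH (a thiol)) ≈ 10.5
hydroxide: pKₐ(H₂O) ≈ 15.7
methyl carbanion: pKₐ(CH₄) ≈ 48

bromide > trifluoroacetate > cyanate > a thiolate > hydroxide > methyl carbanion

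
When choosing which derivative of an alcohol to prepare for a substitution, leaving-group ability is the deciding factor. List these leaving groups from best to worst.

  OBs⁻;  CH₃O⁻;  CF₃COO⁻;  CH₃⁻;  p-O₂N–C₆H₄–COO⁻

OBs⁻ > CF₃COO⁻ > p-O₂N–C₆H₄–COO⁻ > CH₃O⁻ > CH₃⁻

The more stable X⁻ (or X) is on its own — i.e. the weaker a base it is — the better a leaving group it makes.
OBs⁻: pKₐ(p-BrC₆H₄SO₃H) ≈ -2.8 — arenesulfonate with a p-bromo substituent
CF₃COO⁻: pKₐ(CF₃COOH) ≈ 0.2
p-O₂N–C₆H₄–COO⁻: pKₐ(p-nitrobenzoic acid) ≈ 3.4 — electron-withdrawing nitro group stabilises the carboxylate
CH₃O⁻: pKₐ(CH₃OH) ≈ 15.5 — strong base; alkoxides do not leave unassisted
CH₃⁻: pKₐ(CH₄) ≈ 48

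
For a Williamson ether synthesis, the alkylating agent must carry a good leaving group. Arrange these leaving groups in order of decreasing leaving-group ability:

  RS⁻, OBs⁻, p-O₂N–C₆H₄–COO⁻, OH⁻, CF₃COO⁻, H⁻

Leaving-group ability tracks the stability of the departed species; conjugate-acid pKₐ is the usual yardstick (lower pKₐ → better LG).
OBs⁻: pKₐ(p-BrC₆H₄SO₃H) ≈ -2.8
CF₃COO⁻: pKₐ(CF₃COOH) ≈ 0.2 — strongly electron-withdrawing CF₃ stabilises the carboxylate
p-O₂N–C₆H₄–COO⁻: pKₐ(p-nitrobenzoic acid) ≈ 3.4 — electron-withdrawing nitro group stabilises the carboxylate
RS⁻: pKₐ(RSH (a thiol)) ≈ 10.5
OH⁻: pKₐ(H₂O) ≈ 15.7 — strong base; essentially never leaves without prior activation
H⁻: pKₐ(H₂) ≈ 36

OBs⁻ > CF₃COO⁻ > p-O₂N–C₆H₄–COO⁻ > RS⁻ > OH⁻ > H⁻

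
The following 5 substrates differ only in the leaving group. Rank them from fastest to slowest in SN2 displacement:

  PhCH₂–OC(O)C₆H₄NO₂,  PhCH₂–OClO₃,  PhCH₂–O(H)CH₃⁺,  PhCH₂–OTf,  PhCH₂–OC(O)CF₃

PhCH₂–OTf > PhCH₂–OClO₃ > PhCH₂–O(H)CH₃⁺ > PhCH₂–OC(O)CF₃ > PhCH₂–OC(O)C₆H₄NO₂

Same R in every case — rank the leaving groups.
The more stable X⁻ (or X) is on its own — i.e. the weaker a base it is — the better a leaving group it makes.
PhCH₂–OTf loses OTf⁻: pKₐ(CF₃SO₃H (triflic acid)) ≈ -14
PhCH₂–OClO₃ loses ClO₄⁻: pKₐ(HClO₄) ≈ -10
PhCH₂–O(H)CH₃⁺ loses R'OH: pKₐ(R'OH₂⁺) ≈ -2.4
PhCH₂–OC(O)CF₃ loses CF₃COO⁻: pKₐ(CF₃COOH) ≈ 0.2
PhCH₂–OC(O)C₆H₄NO₂ loses p-O₂N–C₆H₄–COO⁻: pKₐ(p-nitrobenzoic acid) ≈ 3.4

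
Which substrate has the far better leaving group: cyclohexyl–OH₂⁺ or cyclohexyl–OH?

From cyclohexyl–OH the departing group would be OH⁻ (pKₐ(H₂O) ≈ 15.7). Strong base; essentially never leaves without prior activation.
From cyclohexyl–OH₂⁺ the leaving group is H₂O (pKₐ(H₃O⁺) ≈ -1.7). Neutral; leaves from a protonated alcohol (R–OH₂⁺).
(In practice cyclohexyl–OH₂⁺ is made from cyclohexyl–OH by protonation with strong acid, converting the leaving group from hydroxide to neutral water.)

cyclohexyl–OH₂⁺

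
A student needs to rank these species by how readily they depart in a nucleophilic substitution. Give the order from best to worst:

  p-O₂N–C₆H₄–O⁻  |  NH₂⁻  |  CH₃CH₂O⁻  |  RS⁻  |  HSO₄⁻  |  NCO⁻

HSO₄⁻ > NCO⁻ > p-O₂N–C₆H₄–O⁻ > RS⁻ > CH₃CH₂O⁻ > NH₂⁻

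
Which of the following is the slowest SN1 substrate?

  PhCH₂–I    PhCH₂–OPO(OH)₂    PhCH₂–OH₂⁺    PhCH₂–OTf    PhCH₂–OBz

Identical carbon frameworks mean the comparison reduces to leaving-group quality.
Rank by basicity of the departing species: weakest base leaves most easily.
PhCH₂–OTf loses OTf⁻: pKₐ(CF₃SO₃H (triflic acid)) ≈ -14
PhCH₂–I loses I⁻: pKₐ(HI) ≈ -10
PhCH₂–OH₂⁺ loses H₂O: pKₐ(H₃O⁺) ≈ -1.7
PhCH₂–OPO(OH)₂ loses H₂PO₄⁻: pKₐ(H₃PO₄) ≈ 2.1
PhCH₂–OBz loses PhCOO⁻: pKₐ(C₆H₅COOH) ≈ 4.2

PhCH₂–OBz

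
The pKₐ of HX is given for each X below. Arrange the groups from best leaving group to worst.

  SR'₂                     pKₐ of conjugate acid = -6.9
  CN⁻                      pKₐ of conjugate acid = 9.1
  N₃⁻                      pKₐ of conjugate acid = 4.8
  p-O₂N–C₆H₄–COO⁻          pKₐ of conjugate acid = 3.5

SR'₂ > p-O₂N–C₆H₄–COO⁻ > N₃⁻ > CN⁻

Lower conjugate-acid pKₐ ⇒ weaker base ⇒ better leaving group.
Sorting by the given values: SR'₂ (-6.9), p-O₂N–C₆H₄–COO⁻ (3.5), N₃⁻ (4.8), CN⁻ (9.1).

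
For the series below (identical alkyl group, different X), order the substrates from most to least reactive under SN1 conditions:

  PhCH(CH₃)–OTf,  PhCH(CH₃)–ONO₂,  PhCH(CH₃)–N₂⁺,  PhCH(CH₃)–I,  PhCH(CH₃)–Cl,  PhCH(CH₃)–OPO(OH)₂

PhCH(CH₃)–N₂⁺ > PhCH(CH₃)–OTf > PhCH(CH₃)–I > PhCH(CH₃)–Cl > PhCH(CH₃)–ONO₂ > PhCH(CH₃)–OPO(OH)₂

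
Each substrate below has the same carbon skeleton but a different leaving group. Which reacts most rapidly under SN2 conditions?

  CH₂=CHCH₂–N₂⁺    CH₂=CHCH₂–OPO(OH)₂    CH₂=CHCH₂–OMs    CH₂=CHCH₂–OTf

Identical carbon frameworks mean the comparison reduces to leaving-group quality.
Leaving-group ability tracks the stability of the departed species; conjugate-acid pKₐ is the usual yardstick (lower pKₐ → better LG).
CH₂=CHCH₂–N₂⁺ loses N₂: no meaningful conjugate acid; N₂ departs as an exceptionally stable neutral molecule
CH₂=CHCH₂–OTf loses OTf⁻: pKₐ(CF₃SO₃H (triflic acid)) ≈ -14
CH₂=CHCH₂–OMs loses OMs⁻: pKₐ(CH₃SO₃H (MsOH)) ≈ -1.9
CH₂=CHCH₂–OPO(OH)₂ loses H₂PO₄⁻: pKₐ(H₃PO₄) ≈ 2.1

CH₂=CHCH₂–N₂⁺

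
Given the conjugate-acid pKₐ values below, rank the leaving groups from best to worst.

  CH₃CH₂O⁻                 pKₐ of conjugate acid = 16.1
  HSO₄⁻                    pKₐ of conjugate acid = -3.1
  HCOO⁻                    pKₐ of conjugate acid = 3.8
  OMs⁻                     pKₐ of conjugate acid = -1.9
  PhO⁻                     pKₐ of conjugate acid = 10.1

Lower conjugate-acid pKₐ ⇒ weaker base ⇒ better leaving group.
Sorting by the given values: HSO₄⁻ (-3.1), OMs⁻ (-1.9), HCOO⁻ (3.8), PhO⁻ (10.1), CH₃CH₂O⁻ (16.1).

HSO₄⁻ > OMs⁻ > HCOO⁻ > PhO⁻ > CH₃CH₂O⁻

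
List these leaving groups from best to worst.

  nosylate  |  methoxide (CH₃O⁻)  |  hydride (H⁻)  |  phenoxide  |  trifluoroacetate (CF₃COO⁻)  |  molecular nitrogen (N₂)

molecular nitrogen (N₂) > nosylate > trifluoroacetate (CF₃COO⁻) > phenoxide > methoxide (CH₃O⁻) > hydride (H⁻)

The more stable X⁻ (or X) is on its own — i.e. the weaker a base it is — the better a leaving group it makes.
molecular nitrogen (N₂): no meaningful conjugate acid; N₂ departs as an exceptionally stable neutral molecule
nosylate: pKₐ(p-O₂NC₆H₄SO₃H) ≈ -3.5 — p-nitro group further stabilises the sulfonate
trifluoroacetate (CF₃COO⁻): pKₐ(CF₃COOH) ≈ 0.2 — strongly electron-withdrawing CF₃ stabilises the carboxylate
phenoxide: pKₐ(C₆H₅OH (phenol)) ≈ 10 — resonance into the ring helps, but still a poor LG
methoxide (CH₃O⁻): pKₐ(CH₃OH) ≈ 15.5
hydride (H⁻): pKₐ(H₂) ≈ 36 — extremely strong base; leaves only in special hydride-transfer contexts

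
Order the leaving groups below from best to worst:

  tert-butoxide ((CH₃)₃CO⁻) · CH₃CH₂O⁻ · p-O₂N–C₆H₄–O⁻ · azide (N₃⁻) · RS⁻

azide (N₃⁻): pKₐ(HN₃) ≈ 4.7
p-O₂N–C₆H₄–O⁻: pKₐ(p-nitrophenol) ≈ 7.2
RS⁻: pKₐ(RSH (a thiol)) ≈ 10.5 — moderately basic; rarely leaves without activation
CH₃CH₂O⁻: pKₐ(CH₃CH₂OH) ≈ 16
tert-butoxide ((CH₃)₃CO⁻): pKₐ(t-BuOH) ≈ 18 — bulky, strongly basic alkoxide

azide (N₃⁻) > p-O₂N–C₆H₄–O⁻ > RS⁻ > CH₃CH₂O⁻ > tert-butoxide ((CH₃)₃CO⁻)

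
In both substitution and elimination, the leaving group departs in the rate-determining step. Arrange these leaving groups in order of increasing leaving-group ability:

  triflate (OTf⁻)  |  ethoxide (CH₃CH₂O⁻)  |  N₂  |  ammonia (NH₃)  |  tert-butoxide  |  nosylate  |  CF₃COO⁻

tert-butoxide < ethoxide (CH₃CH₂O⁻) < ammonia (NH₃) < CF₃COO⁻ < nosylate < triflate (OTf⁻) < N₂

N₂: no meaningful conjugate acid; N₂ departs as an exceptionally stable neutral molecule
triflate (OTf⁻): pKₐ(CF₃SO₃H (triflic acid)) ≈ -14 — charge spread over three oxygens and a CF₃ group; the premier leaving group in synthesis
nosylate: pKₐ(p-O₂NC₆H₄SO₃H) ≈ -3.5
CF₃COO⁻: pKₐ(CF₃COOH) ≈ 0.2
ammonia (NH₃): pKₐ(NH₄⁺) ≈ 9.2 — neutral but moderately basic; leaves from R–NH₃⁺
ethoxide (CH₃CH₂O⁻): pKₐ(CH₃CH₂OH) ≈ 16 — strong base; alkoxides do not leave unassisted
tert-butoxide: pKₐ(t-BuOH) ≈ 18
The question asks for worst first, so the sequence is read in increasing leaving-group ability.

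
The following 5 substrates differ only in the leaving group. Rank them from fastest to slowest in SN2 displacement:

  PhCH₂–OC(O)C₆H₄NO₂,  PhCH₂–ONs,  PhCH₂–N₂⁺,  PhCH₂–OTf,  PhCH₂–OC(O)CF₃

Identical carbon frameworks mean the comparison reduces to leaving-group quality.
A good leaving group is a weak base: the lower the pKₐ of its conjugate acid, the more readily it departs.
PhCH₂–N₂⁺ loses N₂: no meaningful conjugate acid; N₂ departs as an exceptionally stable neutral molecule
PhCH₂–OTf loses OTf⁻: pKₐ(CF₃SO₃H (triflic acid)) ≈ -14
PhCH₂–ONs loses ONs⁻: pKₐ(p-O₂NC₆H₄SO₃H) ≈ -3.5
PhCH₂–OC(O)CF₃ loses CF₃COO⁻: pKₐ(CF₃COOH) ≈ 0.2
PhCH₂–OC(O)C₆H₄NO₂ loses p-O₂N–C₆H₄–COO⁻: pKₐ(p-nitrobenzoic acid) ≈ 3.4

PhCH₂–N₂⁺ > PhCH₂–OTf > PhCH₂–ONs > PhCH₂–OC(O)CF₃ > PhCH₂–OC(O)C₆H₄NO₂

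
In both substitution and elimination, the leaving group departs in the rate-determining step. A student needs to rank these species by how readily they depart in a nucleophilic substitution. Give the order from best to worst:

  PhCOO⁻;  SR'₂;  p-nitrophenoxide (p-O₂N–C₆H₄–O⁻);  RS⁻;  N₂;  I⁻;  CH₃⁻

Rank by basicity of the departing species: weakest base leaves most easily.
N₂: no meaningful conjugate acid; N₂ departs as an exceptionally stable neutral molecule
I⁻: pKₐ(HI) ≈ -10 — large, highly polarisable; very weak base
SR'₂: pKₐ(R'₂SH⁺) ≈ -7
PhCOO⁻: pKₐ(C₆H₅COOH) ≈ 4.2 — aryl carboxylate
p-nitrophenoxide (p-O₂N–C₆H₄–O⁻): pKₐ(p-nitrophenol) ≈ 7.2 — nitro group delocalises the charge; the classic chromogenic LG
RS⁻: pKₐ(RSH (a thiol)) ≈ 10.5 — moderately basic; rarely leaves without activation
CH₃⁻: pKₐ(CH₄) ≈ 48

N₂ > I⁻ > SR'₂ > PhCOO⁻ > p-nitrophenoxide (p-O₂N–C₆H₄–O⁻) > RS⁻ > CH₃⁻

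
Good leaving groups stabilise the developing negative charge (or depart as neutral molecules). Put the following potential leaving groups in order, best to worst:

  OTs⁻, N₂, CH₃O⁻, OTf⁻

N₂ > OTf⁻ > OTs⁻ > CH₃O⁻

Rank by basicity of the departing species: weakest base leaves most easily.
N₂: no meaningful conjugate acid; N₂ departs as an exceptionally stable neutral molecule
OTf⁻: pKₐ(CF₃SO₃H (triflic acid)) ≈ -14
OTs⁻: pKₐ(p-CH₃C₆H₄SO₃H (TsOH)) ≈ -2.8 — resonance-delocalised arenesulfonate
CH₃O⁻: pKₐ(CH₃OH) ≈ 15.5 — strong base; alkoxides do not leave unassisted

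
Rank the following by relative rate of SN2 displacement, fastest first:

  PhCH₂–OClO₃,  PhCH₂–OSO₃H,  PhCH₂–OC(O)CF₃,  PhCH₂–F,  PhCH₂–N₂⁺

PhCH₂–N₂⁺ > PhCH₂–OClO₃ > PhCH₂–OSO₃H > PhCH₂–OC(O)CF₃ > PhCH₂–F

The skeletons are identical, so relative rate is governed entirely by leaving-group ability.
Leaving-group ability tracks the stability of the departed species; conjugate-acid pKₐ is the usual yardstick (lower pKₐ → better LG).
PhCH₂–N₂⁺ loses N₂: no meaningful conjugate acid; N₂ departs as an exceptionally stable neutral molecule
PhCH₂–OClO₃ loses ClO₄⁻: pKₐ(HClO₄) ≈ -10
PhCH₂–OSO₃H loses HSO₄⁻: pKₐ(H₂SO₄) ≈ -3
PhCH₂–OC(O)CF₃ loses CF₃COO⁻: pKₐ(CF₃COOH) ≈ 0.2
PhCH₂–F loses F⁻: pKₐ(HF) ≈ 3.2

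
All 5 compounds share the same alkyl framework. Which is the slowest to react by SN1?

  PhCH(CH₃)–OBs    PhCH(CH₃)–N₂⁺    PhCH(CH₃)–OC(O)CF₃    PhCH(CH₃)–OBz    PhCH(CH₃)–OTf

The skeletons are identical, so relative rate is governed entirely by leaving-group ability.
Rank by basicity of the departing species: weakest base leaves most easily.
PhCH(CH₃)–N₂⁺ loses N₂: no meaningful conjugate acid; N₂ departs as an exceptionally stable neutral molecule
PhCH(CH₃)–OTf loses OTf⁻: pKₐ(CF₃SO₃H (triflic acid)) ≈ -14
PhCH(CH₃)–OBs loses OBs⁻: pKₐ(p-BrC₆H₄SO₃H) ≈ -2.8
PhCH(CH₃)–OC(O)CF₃ loses CF₃COO⁻: pKₐ(CF₃COOH) ≈ 0.2
PhCH(CH₃)–OBz loses PhCOO⁻: pKₐ(C₆H₅COOH) ≈ 4.2

PhCH(CH₃)–OBz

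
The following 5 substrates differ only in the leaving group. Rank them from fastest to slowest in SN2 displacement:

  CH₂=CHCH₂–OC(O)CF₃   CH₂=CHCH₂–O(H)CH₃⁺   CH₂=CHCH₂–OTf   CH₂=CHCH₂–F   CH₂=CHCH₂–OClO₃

CH₂=CHCH₂–OTf > CH₂=CHCH₂–OClO₃ > CH₂=CHCH₂–O(H)CH₃⁺ > CH₂=CHCH₂–OC(O)CF₃ > CH₂=CHCH₂–F

Identical carbon frameworks mean the comparison reduces to leaving-group quality.
The more stable X⁻ (or X) is on its own — i.e. the weaker a base it is — the better a leaving group it makes.
CH₂=CHCH₂–OTf loses OTf⁻: pKₐ(CF₃SO₃H (triflic acid)) ≈ -14
CH₂=CHCH₂–OClO₃ loses ClO₄⁻: pKₐ(HClO₄) ≈ -10
CH₂=CHCH₂–O(H)CH₃⁺ loses R'OH: pKₐ(R'OH₂⁺) ≈ -2.4
CH₂=CHCH₂–OC(O)CF₃ loses CF₃COO⁻: pKₐ(CF₃COOH) ≈ 0.2
CH₂=CHCH₂–F loses F⁻: pKₐ(HF) ≈ 3.2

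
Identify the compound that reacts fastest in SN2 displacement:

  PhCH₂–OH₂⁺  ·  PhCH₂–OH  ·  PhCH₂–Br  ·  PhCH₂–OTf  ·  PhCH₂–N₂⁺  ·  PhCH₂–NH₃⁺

With the same alkyl group throughout, only the leaving group differentiates the rates.
A good leaving group is a weak base: the lower the pKₐ of its conjugate acid, the more readily it departs.
PhCH₂–N₂⁺ loses N₂: no meaningful conjugate acid; N₂ departs as an exceptionally stable neutral molecule
PhCH₂–OTf loses OTf⁻: pKₐ(CF₃SO₃H (triflic acid)) ≈ -14
PhCH₂–Br loses Br⁻: pKₐ(HBr) ≈ -9
PhCH₂–OH₂⁺ loses H₂O: pKₐ(H₃O⁺) ≈ -1.7
PhCH₂–NH₃⁺ loses NH₃: pKₐ(NH₄⁺) ≈ 9.2
PhCH₂–OH loses OH⁻: pKₐ(H₂O) ≈ 15.7

PhCH₂–N₂⁺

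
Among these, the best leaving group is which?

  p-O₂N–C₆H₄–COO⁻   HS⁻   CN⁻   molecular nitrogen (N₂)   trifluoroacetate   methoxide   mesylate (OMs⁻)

molecular nitrogen (N₂)

Rank by basicity of the departing species: weakest base leaves most easily.
molecular nitrogen (N₂): no meaningful conjugate acid; N₂ departs as an exceptionally stable neutral molecule
mesylate (OMs⁻): pKₐ(CH₃SO₃H (MsOH)) ≈ -1.9
trifluoroacetate: pKₐ(CF₃COOH) ≈ 0.2
p-O₂N–C₆H₄–COO⁻: pKₐ(p-nitrobenzoic acid) ≈ 3.4
HS⁻: pKₐ(H₂S) ≈ 7
CN⁻: pKₐ(HCN) ≈ 9.2
methoxide: pKₐ(CH₃OH) ≈ 15.5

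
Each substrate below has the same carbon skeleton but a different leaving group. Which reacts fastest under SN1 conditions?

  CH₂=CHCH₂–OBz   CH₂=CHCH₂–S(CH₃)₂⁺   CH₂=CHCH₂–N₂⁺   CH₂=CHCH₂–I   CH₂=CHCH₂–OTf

CH₂=CHCH₂–N₂⁺

Identical carbon frameworks mean the comparison reduces to leaving-group quality.
Leaving-group ability tracks the stability of the departed species; conjugate-acid pKₐ is the usual yardstick (lower pKₐ → better LG).
CH₂=CHCH₂–N₂⁺ loses N₂: no meaningful conjugate acid; N₂ departs as an exceptionally stable neutral molecule
CH₂=CHCH₂–OTf loses OTf⁻: pKₐ(CF₃SO₃H (triflic acid)) ≈ -14
CH₂=CHCH₂–I loses I⁻: pKₐ(HI) ≈ -10
CH₂=CHCH₂–S(CH₃)₂⁺ loses SR'₂: pKₐ(R'₂SH⁺) ≈ -7
CH₂=CHCH₂–OBz loses PhCOO⁻: pKₐ(C₆H₅COOH) ≈ 4.2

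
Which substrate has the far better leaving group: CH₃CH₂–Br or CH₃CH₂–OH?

CH₃CH₂–Br

From CH₃CH₂–OH the departing group would be OH⁻ (pKₐ(H₂O) ≈ 15.7). Strong base; essentially never leaves without prior activation.
From CH₃CH₂–Br the leaving group is Br⁻ (pKₐ(HBr) ≈ -9). Weak base; good leaving group.
(In practice CH₃CH₂–Br is made from CH₃CH₂–OH by treatment with PBr₃, replacing the hydroxyl with bromide.)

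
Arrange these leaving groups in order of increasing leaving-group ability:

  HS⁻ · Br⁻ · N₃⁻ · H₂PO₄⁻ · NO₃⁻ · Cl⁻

A good leaving group is a weak base: the lower the pKₐ of its conjugate acid, the more readily it departs.
Br⁻: pKₐ(HBr) ≈ -9
Cl⁻: pKₐ(HCl) ≈ -7
NO₃⁻: pKₐ(HNO₃) ≈ -1.3 — resonance-delocalised over three oxygens
H₂PO₄⁻: pKₐ(H₃PO₄) ≈ 2.1 — moderate base; biological leaving group after further activation
N₃⁻: pKₐ(HN₃) ≈ 4.7
HS⁻: pKₐ(H₂S) ≈ 7
Reversing gives the worst-to-best order requested.

HS⁻ < N₃⁻ < H₂PO₄⁻ < NO₃⁻ < Cl⁻ < Br⁻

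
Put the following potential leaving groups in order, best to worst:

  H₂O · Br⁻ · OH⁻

Br⁻ > H₂O > OH⁻

A good leaving group is a weak base: the lower the pKₐ of its conjugate acid, the more readily it departs.
Br⁻: pKₐ(HBr) ≈ -9 — weak base; good leaving group
H₂O: pKₐ(H₃O⁺) ≈ -1.7 — neutral; leaves from a protonated alcohol (R–OH₂⁺)
OH⁻: pKₐ(H₂O) ≈ 15.7 — strong base; essentially never leaves without prior activation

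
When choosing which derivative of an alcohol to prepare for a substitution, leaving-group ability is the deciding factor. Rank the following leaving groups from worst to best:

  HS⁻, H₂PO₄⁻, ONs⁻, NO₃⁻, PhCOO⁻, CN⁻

ONs⁻: pKₐ(p-O₂NC₆H₄SO₃H) ≈ -3.5
NO₃⁻: pKₐ(HNO₃) ≈ -1.3
H₂PO₄⁻: pKₐ(H₃PO₄) ≈ 2.1 — moderate base; biological leaving group after further activation
PhCOO⁻: pKₐ(C₆H₅COOH) ≈ 4.2 — aryl carboxylate
HS⁻: pKₐ(H₂S) ≈ 7
CN⁻: pKₐ(HCN) ≈ 9.2
Reversing gives the worst-to-best order requested.

CN⁻ < HS⁻ < PhCOO⁻ < H₂PO₄⁻ < NO₃⁻ < ONs⁻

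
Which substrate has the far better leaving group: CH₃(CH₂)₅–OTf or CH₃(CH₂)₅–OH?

From CH₃(CH₂)₅–OH the departing group would be OH⁻ (pKₐ(H₂O) ≈ 15.7). Strong base; essentially never leaves without prior activation.
From CH₃(CH₂)₅–OTf the leaving group is OTf⁻ (pKₐ(CF₃SO₃H (triflic acid)) ≈ -14). Charge spread over three oxygens and a CF₃ group; the premier leaving group in synthesis.
(In practice CH₃(CH₂)₅–OTf is made from CH₃(CH₂)₅–OH by treatment with Tf₂O / 2,6-lutidine, converting the hydroxyl into a triflate.)

CH₃(CH₂)₅–OTf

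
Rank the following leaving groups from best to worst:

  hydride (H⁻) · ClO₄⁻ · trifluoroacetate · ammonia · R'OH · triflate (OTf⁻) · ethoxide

Rank by basicity of the departing species: weakest base leaves most easily.
triflate (OTf⁻): pKₐ(CF₃SO₃H (triflic acid)) ≈ -14
ClO₄⁻: pKₐ(HClO₄) ≈ -10
R'OH: pKₐ(R'OH₂⁺) ≈ -2.4
trifluoroacetate: pKₐ(CF₃COOH) ≈ 0.2
ammonia: pKₐ(NH₄⁺) ≈ 9.2
ethoxide: pKₐ(CH₃CH₂OH) ≈ 16
hydride (H⁻): pKₐ(H₂) ≈ 36

triflate (OTf⁻) > ClO₄⁻ > R'OH > trifluoroacetate > ammonia > ethoxide > hydride (H⁻)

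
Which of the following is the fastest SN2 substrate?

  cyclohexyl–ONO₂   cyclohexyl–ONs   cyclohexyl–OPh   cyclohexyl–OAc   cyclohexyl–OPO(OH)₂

cyclohexyl–ONs

The skeletons are identical, so relative rate is governed entirely by leaving-group ability.
The more stable X⁻ (or X) is on its own — i.e. the weaker a base it is — the better a leaving group it makes.
cyclohexyl–ONs loses ONs⁻: pKₐ(p-O₂NC₆H₄SO₃H) ≈ -3.5
cyclohexyl–ONO₂ loses NO₃⁻: pKₐ(HNO₃) ≈ -1.3
cyclohexyl–OPO(OH)₂ loses H₂PO₄⁻: pKₐ(H₃PO₄) ≈ 2.1
cyclohexyl–OAc loses AcO⁻: pKₐ(CH₃COOH) ≈ 4.8
cyclohexyl–OPh loses PhO⁻: pKₐ(C₆H₅OH (phenol)) ≈ 10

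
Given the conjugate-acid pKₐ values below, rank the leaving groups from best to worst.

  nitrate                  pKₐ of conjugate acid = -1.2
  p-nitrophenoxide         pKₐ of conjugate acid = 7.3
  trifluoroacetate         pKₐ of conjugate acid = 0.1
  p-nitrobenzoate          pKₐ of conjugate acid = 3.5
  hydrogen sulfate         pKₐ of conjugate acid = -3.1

hydrogen sulfate > nitrate > trifluoroacetate > p-nitrobenzoate > p-nitrophenoxide

Lower conjugate-acid pKₐ ⇒ weaker base ⇒ better leaving group.
Sorting by the given values: hydrogen sulfate (-3.1), nitrate (-1.2), trifluoroacetate (0.1), p-nitrobenzoate (3.5), p-nitrophenoxide (7.3).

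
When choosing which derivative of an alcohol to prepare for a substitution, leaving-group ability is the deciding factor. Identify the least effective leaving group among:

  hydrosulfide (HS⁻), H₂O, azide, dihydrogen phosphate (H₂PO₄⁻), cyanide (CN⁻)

The more stable X⁻ (or X) is on its own — i.e. the weaker a base it is — the better a leaving group it makes.
H₂O: pKₐ(H₃O⁺) ≈ -1.7
dihydrogen phosphate (H₂PO₄⁻): pKₐ(H₃PO₄) ≈ 2.1
azide: pKₐ(HN₃) ≈ 4.7
hydrosulfide (HS⁻): pKₐ(H₂S) ≈ 7
cyanide (CN⁻): pKₐ(HCN) ≈ 9.2

cyanide (CN⁻)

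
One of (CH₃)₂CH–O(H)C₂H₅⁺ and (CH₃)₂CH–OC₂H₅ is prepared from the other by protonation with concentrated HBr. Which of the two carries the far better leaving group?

(CH₃)₂CH–O(H)C₂H₅⁺

From (CH₃)₂CH–OC₂H₅ the departing group would be CH₃CH₂O⁻ (pKₐ(CH₃CH₂OH) ≈ 16). Strong base; alkoxides do not leave unassisted.
From (CH₃)₂CH–O(H)C₂H₅⁺ the leaving group is R'OH (pKₐ(R'OH₂⁺) ≈ -2.4). Neutral; leaves from a protonated ether (an oxonium ion, R–O(H)R'⁺).
Protonation with concentrated HBr works by allowing neutral ethanol, rather than ethoxide, to depart, making (CH₃)₂CH–O(H)C₂H₅⁺ enormously more reactive.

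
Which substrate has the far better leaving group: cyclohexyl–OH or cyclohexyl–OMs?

cyclohexyl–OMs

From cyclohexyl–OH the departing group would be OH⁻ (pKₐ(H₂O) ≈ 15.7). Strong base; essentially never leaves without prior activation.
From cyclohexyl–OMs the leaving group is OMs⁻ (pKₐ(CH₃SO₃H (MsOH)) ≈ -1.9). Resonance-delocalised alkanesulfonate.
(In practice cyclohexyl–OMs is made from cyclohexyl–OH by treatment with MsCl / Et₃N, converting the hydroxyl into a mesylate.)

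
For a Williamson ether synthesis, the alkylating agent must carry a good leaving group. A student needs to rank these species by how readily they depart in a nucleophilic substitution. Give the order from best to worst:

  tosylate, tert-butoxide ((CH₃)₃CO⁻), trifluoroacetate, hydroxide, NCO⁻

tosylate > trifluoroacetate > NCO⁻ > hydroxide > tert-butoxide ((CH₃)₃CO⁻)

The more stable X⁻ (or X) is on its own — i.e. the weaker a base it is — the better a leaving group it makes.
tosylate: pKₐ(p-CH₃C₆H₄SO₃H (TsOH)) ≈ -2.8
trifluoroacetate: pKₐ(CF₃COOH) ≈ 0.2
NCO⁻: pKₐ(HOCN) ≈ 3.5
hydroxide: pKₐ(H₂O) ≈ 15.7
tert-butoxide ((CH₃)₃CO⁻): pKₐ(t-BuOH) ≈ 18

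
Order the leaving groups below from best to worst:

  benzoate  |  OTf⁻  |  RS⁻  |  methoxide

Leaving-group ability tracks the stability of the departed species; conjugate-acid pKₐ is the usual yardstick (lower pKₐ → better LG).
OTf⁻: pKₐ(CF₃SO₃H (triflic acid)) ≈ -14
benzoate: pKₐ(C₆H₅COOH) ≈ 4.2 — aryl carboxylate
RS⁻: pKₐ(RSH (a thiol)) ≈ 10.5 — moderately basic; rarely leaves without activation
methoxide: pKₐ(CH₃OH) ≈ 15.5

OTf⁻ > benzoate > RS⁻ > methoxide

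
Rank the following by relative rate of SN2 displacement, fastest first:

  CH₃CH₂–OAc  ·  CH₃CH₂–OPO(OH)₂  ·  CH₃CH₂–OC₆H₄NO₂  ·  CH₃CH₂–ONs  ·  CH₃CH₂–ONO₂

Same R in every case — rank the leaving groups.
Rank by basicity of the departing species: weakest base leaves most easily.
CH₃CH₂–ONs loses ONs⁻: pKₐ(p-O₂NC₆H₄SO₃H) ≈ -3.5
CH₃CH₂–ONO₂ loses NO₃⁻: pKₐ(HNO₃) ≈ -1.3
CH₃CH₂–OPO(OH)₂ loses H₂PO₄⁻: pKₐ(H₃PO₄) ≈ 2.1
CH₃CH₂–OAc loses AcO⁻: pKₐ(CH₃COOH) ≈ 4.8
CH₃CH₂–OC₆H₄NO₂ loses p-O₂N–C₆H₄–O⁻: pKₐ(p-nitrophenol) ≈ 7.2

CH₃CH₂–ONs > CH₃CH₂–ONO₂ > CH₃CH₂–OPO(OH)₂ > CH₃CH₂–OAc > CH₃CH₂–OC₆H₄NO₂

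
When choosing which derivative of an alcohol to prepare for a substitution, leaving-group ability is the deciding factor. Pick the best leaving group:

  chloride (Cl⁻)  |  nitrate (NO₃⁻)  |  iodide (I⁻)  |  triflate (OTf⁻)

triflate (OTf⁻)

triflate (OTf⁻): pKₐ(CF₃SO₃H (triflic acid)) ≈ -14
iodide (I⁻): pKₐ(HI) ≈ -10
chloride (Cl⁻): pKₐ(HCl) ≈ -7
nitrate (NO₃⁻): pKₐ(HNO₃) ≈ -1.3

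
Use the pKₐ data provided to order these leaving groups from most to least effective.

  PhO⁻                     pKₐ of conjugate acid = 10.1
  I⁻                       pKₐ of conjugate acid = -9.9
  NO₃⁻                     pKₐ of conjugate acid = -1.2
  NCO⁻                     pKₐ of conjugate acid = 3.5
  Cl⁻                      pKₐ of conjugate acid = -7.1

Lower conjugate-acid pKₐ ⇒ weaker base ⇒ better leaving group.
Sorting by the given values: I⁻ (-9.9), Cl⁻ (-7.1), NO₃⁻ (-1.2), NCO⁻ (3.5), PhO⁻ (10.1).

I⁻ > Cl⁻ > NO₃⁻ > NCO⁻ > PhO⁻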